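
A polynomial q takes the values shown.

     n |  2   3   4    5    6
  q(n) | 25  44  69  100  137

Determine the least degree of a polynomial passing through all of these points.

Forward differences of the values at n = 2, 3, 4, 5, 6:
  q  : 25  44  69  100  137
  Δ  : 19  25  31  37
  Δ^2: 6  6  6
  Δ^3: 0  0
  Δ^4: 0
The second differences are constant (6) and nonzero, while all higher differences vanish, so the minimal degree is 2.

2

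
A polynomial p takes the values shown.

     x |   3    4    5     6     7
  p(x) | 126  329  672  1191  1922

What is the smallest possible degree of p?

Forward differences of the values at x = 3, 4, 5, 6, 7:
  p  : 126  329  672  1191  1922
  Δ  : 203  343  519  731
  Δ^2: 140  176  212
  Δ^3: 36  36
  Δ^4: 0
The third differences are constant (36) and nonzero, while all higher differences vanish, so the minimal degree is 3.

3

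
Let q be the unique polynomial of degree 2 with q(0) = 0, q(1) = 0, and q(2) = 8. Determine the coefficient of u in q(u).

Write q(u) = au^2 + bu + c. Substituting each data point gives a linear system:
  c = 0
  a + b + c = 0
  4a + 2b + c = 8
Solving the system yields a = 4, b = -4, c = 0.
So q(u) = 4u^2 - 4u.
The coefficient of u is -4.

-4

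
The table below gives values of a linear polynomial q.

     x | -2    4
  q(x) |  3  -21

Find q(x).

Write q(x) = ax + b. Substituting each data point gives a linear system:
  -2a + b = 3
  4a + b = -21
Solving the system yields a = -4, b = -5.
So q(x) = -4x - 5.
Check: q(-2) = 3. ✓

q(x) = -4x - 5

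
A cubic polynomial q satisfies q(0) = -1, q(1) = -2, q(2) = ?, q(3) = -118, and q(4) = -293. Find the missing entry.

The 4 known points determine the degree-3 polynomial uniquely.
Write q(u) = au^3 + bu^2 + cu + d. Substituting each data point gives a linear system:
  d = -1
  a + b + c + d = -2
  27a + 9b + 3c + d = -118
  64a + 16b + 4c + d = -293
Solving the system yields a = -5, b = 1, c = 3, d = -1.
So q(u) = -5u^3 + u^2 + 3u - 1.
Then q(2) = -31.

-31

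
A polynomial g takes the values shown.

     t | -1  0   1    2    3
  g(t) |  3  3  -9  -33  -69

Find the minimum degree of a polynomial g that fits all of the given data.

Forward differences of the values at t = -1, 0, 1, 2, 3:
  g  : 3  3  -9  -33  -69
  Δ  : 0  -12  -24  -36
  Δ^2: -12  -12  -12
  Δ^3: 0  0
  Δ^4: 0
The second differences are constant (-12) and nonzero, while all higher differences vanish, so the minimal degree is 2.

2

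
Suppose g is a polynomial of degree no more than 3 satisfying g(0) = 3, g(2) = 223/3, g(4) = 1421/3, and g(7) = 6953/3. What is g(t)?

g(t) = 6t^3 + 5t^2 + (5/3)t + 3

Write g(t) = at^3 + bt^2 + ct + d. Substituting each data point gives a linear system:
  d = 3
  8a + 4b + 2c + d = 223/3
  64a + 16b + 4c + d = 1421/3
  343a + 49b + 7c + d = 6953/3
Solving the system yields a = 6, b = 5, c = 5/3, d = 3.
So g(t) = 6t³ + 5t² + (5/3)t + 3.
Check: g(7) = 6953/3. ✓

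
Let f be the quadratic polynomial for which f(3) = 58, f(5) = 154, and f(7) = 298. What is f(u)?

f(u) = 6u^2 + 4

Write f(u) = au^2 + bu + c. Substituting each data point gives a linear system:
  9a + 3b + c = 58
  25a + 5b + c = 154
  49a + 7b + c = 298
Solving the system yields a = 6, b = 0, c = 4.
So f(u) = 6u^2 + 4.
Check: f(3) = 58. ✓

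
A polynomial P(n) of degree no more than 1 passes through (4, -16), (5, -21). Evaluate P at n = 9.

-41

Write P(n) = an + b. Substituting each data point gives a linear system:
  4a + b = -16
  5a + b = -21
Solving the system yields a = -5, b = 4.
So P(n) = -5n + 4.
Then P(9) = -41.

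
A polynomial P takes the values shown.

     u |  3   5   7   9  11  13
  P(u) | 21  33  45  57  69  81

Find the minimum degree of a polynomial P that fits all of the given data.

1

Forward differences of the values at u = 3, 5, 7, 9, 11, 13:
  P  : 21  33  45  57  69  81
  Δ  : 12  12  12  12  12
  Δ^2: 0  0  0  0
  Δ^3: 0  0  0
  Δ^4: 0  0
  Δ^5: 0
The first differences are constant (12) and nonzero, while all higher differences vanish, so the minimal degree is 1.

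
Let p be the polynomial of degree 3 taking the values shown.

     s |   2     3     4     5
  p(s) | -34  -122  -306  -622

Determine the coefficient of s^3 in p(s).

-6

Write p(s) = as^3 + bs^2 + cs + d. Substituting each data point gives a linear system:
  8a + 4b + 2c + d = -34
  27a + 9b + 3c + d = -122
  64a + 16b + 4c + d = -306
  125a + 25b + 5c + d = -622
Solving the system yields a = -6, b = 6, c = -4, d = -2.
So p(s) = -6s³ + 6s² - 4s - 2.
The leading coefficient is -6.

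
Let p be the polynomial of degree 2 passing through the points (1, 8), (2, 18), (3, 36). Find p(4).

Forward differences of the values at t = 1, 2, 3:
  p  : 8  18  36
  Δ  : 10  18
  Δ^2: 8
The second differences are constant, confirming degree 2.
Interpolating (Newton forward form) and evaluating at t = 4 gives p(4) = 62.

62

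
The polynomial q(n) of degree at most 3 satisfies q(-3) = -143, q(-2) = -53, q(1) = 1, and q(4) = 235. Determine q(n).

Write q(n) = an^3 + bn^2 + cn + d. Substituting each data point gives a linear system:
  -27a + 9b - 3c + d = -143
  -8a + 4b - 2c + d = -53
  a + b + c + d = 1
  64a + 16b + 4c + d = 235
Solving the system yields a = 4, b = -2, c = 4, d = -5.
So q(n) = 4n³ - 2n² + 4n - 5.
Check: q(-2) = -53. ✓

q(n) = 4n^3 - 2n^2 + 4n - 5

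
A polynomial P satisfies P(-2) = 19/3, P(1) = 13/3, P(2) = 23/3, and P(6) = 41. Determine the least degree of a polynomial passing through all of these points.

Divided differences on the nodes -2, 1, 2, 6:
  order 0: 19/3  13/3  23/3  41
  order 1: -2/3  10/3  25/3
  order 2: 1  1
  order 3: 0
The order-2 divided differences are all 1 (nonzero) and every higher order vanishes, so the data lies on a polynomial of degree exactly 2.

2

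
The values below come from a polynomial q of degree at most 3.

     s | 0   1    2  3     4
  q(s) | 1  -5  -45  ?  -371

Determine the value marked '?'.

-155

On equispaced nodes a degree-3 polynomial has vanishing fourth forward difference, so
  q(0) - 4·q(1) + 6·q(2) - 4·q(3) + q(4) = 0.
Substituting the known values and solving for q(3):
  -4·q(3) = 620
  q(3) = -155.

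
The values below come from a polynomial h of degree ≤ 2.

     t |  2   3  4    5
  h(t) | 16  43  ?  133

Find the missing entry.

82

The 3 known points determine the degree-2 polynomial uniquely.
Write h(t) = at^2 + bt + c. Substituting each data point gives a linear system:
  4a + 2b + c = 16
  9a + 3b + c = 43
  25a + 5b + c = 133
Solving the system yields a = 6, b = -3, c = -2.
So h(t) = 6t² - 3t - 2.
Then h(4) = 82.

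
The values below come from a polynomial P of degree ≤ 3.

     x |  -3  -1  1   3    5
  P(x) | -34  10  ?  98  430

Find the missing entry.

On equispaced nodes a degree-3 polynomial has vanishing fourth forward difference, so
  P(-3) - 4·P(-1) + 6·P(1) - 4·P(3) + P(5) = 0.
Substituting the known values and solving for P(1):
  6·P(1) = 36
  P(1) = 6.

6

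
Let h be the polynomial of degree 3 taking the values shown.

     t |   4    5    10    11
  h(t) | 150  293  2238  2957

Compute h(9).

1645

Write h(t) = at^3 + bt^2 + ct + d. Substituting each data point gives a linear system:
  64a + 16b + 4c + d = 150
  125a + 25b + 5c + d = 293
  1000a + 100b + 10c + d = 2238
  1331a + 121b + 11c + d = 2957
Solving the system yields a = 2, b = 3, c = -6, d = -2.
So h(t) = 2t³ + 3t² - 6t - 2.
Then h(9) = 1645.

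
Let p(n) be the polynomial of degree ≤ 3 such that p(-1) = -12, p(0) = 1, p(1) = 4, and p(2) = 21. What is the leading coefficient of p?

4

Write p(n) = an^3 + bn^2 + cn + d. Substituting each data point gives a linear system:
  -a + b - c + d = -12
  d = 1
  a + b + c + d = 4
  8a + 4b + 2c + d = 21
Solving the system yields a = 4, b = -5, c = 4, d = 1.
So p(n) = 4n³ - 5n² + 4n + 1.
The leading coefficient is 4.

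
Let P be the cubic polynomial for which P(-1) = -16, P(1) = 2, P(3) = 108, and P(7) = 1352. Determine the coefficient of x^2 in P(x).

-1

Write P(x) = ax^3 + bx^2 + cx + d. Substituting each data point gives a linear system:
  -a + b - c + d = -16
  a + b + c + d = 2
  27a + 9b + 3c + d = 108
  343a + 49b + 7c + d = 1352
Solving the system yields a = 4, b = -1, c = 5, d = -6.
So P(x) = 4x³ - x² + 5x - 6.
The coefficient of x^2 is -1.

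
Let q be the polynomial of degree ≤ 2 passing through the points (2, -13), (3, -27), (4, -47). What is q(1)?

-5

Forward differences of the values at s = 2, 3, 4:
  q  : -13  -27  -47
  Δ  : -14  -20
  Δ^2: -6
The second differences are constant, confirming degree 2.
Interpolating (Newton forward form) and evaluating at s = 1 gives q(1) = -5.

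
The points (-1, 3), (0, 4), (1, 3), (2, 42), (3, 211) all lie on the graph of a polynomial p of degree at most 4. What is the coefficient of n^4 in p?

Write p(n) = an^4 + bn^3 + cn^2 + dn + e. Substituting each data point gives a linear system:
  a - b + c - d + e = 3
  e = 4
  a + b + c + d + e = 3
  16a + 8b + 4c + 2d + e = 42
  81a + 27b + 9c + 3d + e = 211
Solving the system yields a = 2, b = 3, c = -3, d = -3, e = 4.
So p(n) = 2n⁴ + 3n³ - 3n² - 3n + 4.
The leading coefficient is 2.

2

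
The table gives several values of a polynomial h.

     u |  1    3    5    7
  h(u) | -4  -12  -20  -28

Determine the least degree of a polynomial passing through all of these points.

Divided differences on the nodes 1, 3, 5, 7:
  order 0: -4  -12  -20  -28
  order 1: -4  -4  -4
  order 2: 0  0
  order 3: 0
The order-1 divided differences are all -4 (nonzero) and every higher order vanishes, so the data lies on a polynomial of degree exactly 1.

1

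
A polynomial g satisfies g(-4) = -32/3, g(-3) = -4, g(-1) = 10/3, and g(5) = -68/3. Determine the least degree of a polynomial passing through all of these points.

Divided differences on the nodes -4, -3, -1, 5:
  order 0: -32/3  -4  10/3  -68/3
  order 1: 20/3  11/3  -13/3
  order 2: -1  -1
  order 3: 0
The order-2 divided differences are all -1 (nonzero) and every higher order vanishes, so the data lies on a polynomial of degree exactly 2.

2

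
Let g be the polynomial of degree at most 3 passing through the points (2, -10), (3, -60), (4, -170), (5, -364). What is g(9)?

Forward differences of the values at x = 2, 3, 4, 5:
  g  : -10  -60  -170  -364
  Δ  : -50  -110  -194
  Δ^2: -60  -84
  Δ^3: -24
The third differences are constant, confirming degree 3.
Interpolating (Newton forward form) and evaluating at x = 9 gives g(9) = -2460.

-2460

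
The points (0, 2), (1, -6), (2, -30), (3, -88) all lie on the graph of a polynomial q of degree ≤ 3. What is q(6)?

Using the Lagrange interpolation formula with nodes 0, 1, 2, 3:
  L_0(t) = (t - 1)(t - 2)(t - 3) / -6
  L_1(t) = t(t - 2)(t - 3) / 2
  L_2(t) = t(t - 1)(t - 3) / -2
  L_3(t) = t(t - 1)(t - 2) / 6
Then q(t) = 2·L_0(t) - 6·L_1(t) - 30·L_2(t) - 88·L_3(t).
Expanding and collecting terms gives q(t) = -3t^3 + t^2 - 6t + 2.
Evaluating at t = 6: q(6) = -646.

-646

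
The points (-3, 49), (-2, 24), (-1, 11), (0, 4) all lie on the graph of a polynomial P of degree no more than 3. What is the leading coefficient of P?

-1

Write P(t) = at^3 + bt^2 + ct + d. Substituting each data point gives a linear system:
  -27a + 9b - 3c + d = 49
  -8a + 4b - 2c + d = 24
  -a + b - c + d = 11
  d = 4
Solving the system yields a = -1, b = 0, c = -6, d = 4.
So P(t) = -t^3 - 6t + 4.
The leading coefficient is -1.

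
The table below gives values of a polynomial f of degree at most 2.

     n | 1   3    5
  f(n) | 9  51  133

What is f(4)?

87

Write f(n) = an^2 + bn + c. Substituting each data point gives a linear system:
  a + b + c = 9
  9a + 3b + c = 51
  25a + 5b + c = 133
Solving the system yields a = 5, b = 1, c = 3.
So f(n) = 5n^2 + n + 3.
Then f(4) = 87.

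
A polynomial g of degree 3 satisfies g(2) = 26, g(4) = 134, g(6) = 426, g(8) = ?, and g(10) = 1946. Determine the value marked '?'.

The 4 known points determine the degree-3 polynomial uniquely.
Write g(n) = an^3 + bn^2 + cn + d. Substituting each data point gives a linear system:
  8a + 4b + 2c + d = 26
  64a + 16b + 4c + d = 134
  216a + 36b + 6c + d = 426
  1000a + 100b + 10c + d = 1946
Solving the system yields a = 2, b = -1, c = 4, d = 6.
So g(n) = 2n³ - n² + 4n + 6.
Then g(8) = 998.

998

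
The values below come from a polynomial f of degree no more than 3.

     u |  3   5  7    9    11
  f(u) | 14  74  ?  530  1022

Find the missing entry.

230

On equispaced nodes a degree-3 polynomial has vanishing fourth forward difference, so
  f(3) - 4·f(5) + 6·f(7) - 4·f(9) + f(11) = 0.
Substituting the known values and solving for f(7):
  6·f(7) = 1380
  f(7) = 230.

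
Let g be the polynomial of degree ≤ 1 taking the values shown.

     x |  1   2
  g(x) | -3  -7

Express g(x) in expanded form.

g(x) = -4x + 1

Write g(x) = ax + b. Substituting each data point gives a linear system:
  a + b = -3
  2a + b = -7
Solving the system yields a = -4, b = 1.
So g(x) = -4x + 1.
Check: g(1) = -3. ✓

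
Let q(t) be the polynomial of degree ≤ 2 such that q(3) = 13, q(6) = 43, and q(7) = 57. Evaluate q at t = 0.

1

Write q(t) = at^2 + bt + c. Substituting each data point gives a linear system:
  9a + 3b + c = 13
  36a + 6b + c = 43
  49a + 7b + c = 57
Solving the system yields a = 1, b = 1, c = 1.
So q(t) = t^2 + t + 1.
Then q(0) = 1.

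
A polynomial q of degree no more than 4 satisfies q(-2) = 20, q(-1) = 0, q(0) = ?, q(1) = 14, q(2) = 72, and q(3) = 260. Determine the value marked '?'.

On equispaced nodes a degree-4 polynomial has vanishing fifth forward difference, so
  - q(-2) + 5·q(-1) - 10·q(0) + 10·q(1) - 5·q(2) + q(3) = 0.
Substituting the known values and solving for q(0):
  -10·q(0) = -20
  q(0) = 2.

2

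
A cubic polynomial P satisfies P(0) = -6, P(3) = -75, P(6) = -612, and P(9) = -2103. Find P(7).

Forward differences of the values at x = 0, 3, 6, 9:
  P  : -6  -75  -612  -2103
  Δ  : -69  -537  -1491
  Δ^2: -468  -954
  Δ^3: -486
The third differences are constant, confirming degree 3.
Interpolating (Newton forward form) and evaluating at x = 7 gives P(7) = -979.

-979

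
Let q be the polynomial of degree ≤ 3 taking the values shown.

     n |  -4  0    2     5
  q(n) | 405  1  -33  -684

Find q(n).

Using the Lagrange interpolation formula with nodes -4, 0, 2, 5:
  L_0(n) = n(n - 2)(n - 5) / -216
  L_1(n) = (n + 4)(n - 2)(n - 5) / 40
  L_2(n) = (n + 4)n(n - 5) / -36
  L_3(n) = (n + 4)n(n - 2) / 135
Then q(n) = 405·L_0(n) + 1·L_1(n) - 33·L_2(n) - 684·L_3(n).
Expanding and collecting terms gives q(n) = -6n³ + 2n² + 3n + 1.
Check: q(0) = 1. ✓

q(n) = -6n^3 + 2n^2 + 3n + 1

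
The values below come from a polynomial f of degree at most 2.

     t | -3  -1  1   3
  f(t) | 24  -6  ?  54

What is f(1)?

4

On equispaced nodes a degree-2 polynomial has vanishing third forward difference, so
  - f(-3) + 3·f(-1) - 3·f(1) + f(3) = 0.
Substituting the known values and solving for f(1):
  -3·f(1) = -12
  f(1) = 4.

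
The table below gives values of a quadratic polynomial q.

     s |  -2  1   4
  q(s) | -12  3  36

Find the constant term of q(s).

Write q(s) = as^2 + bs + c. Substituting each data point gives a linear system:
  4a - 2b + c = -12
  a + b + c = 3
  16a + 4b + c = 36
Solving the system yields a = 1, b = 6, c = -4.
So q(s) = s² + 6s - 4.
The constant term is -4.

-4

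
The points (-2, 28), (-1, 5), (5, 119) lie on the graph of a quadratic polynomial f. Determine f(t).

f(t) = 6t^2 - 5t - 6

Using the Lagrange interpolation formula with nodes -2, -1, 5:
  L_0(t) = (t + 1)(t - 5) / 7
  L_1(t) = (t + 2)(t - 5) / -6
  L_2(t) = (t + 2)(t + 1) / 42
Then f(t) = 28·L_0(t) + 5·L_1(t) + 119·L_2(t).
Expanding and collecting terms gives f(t) = 6t^2 - 5t - 6.
Check: f(5) = 119. ✓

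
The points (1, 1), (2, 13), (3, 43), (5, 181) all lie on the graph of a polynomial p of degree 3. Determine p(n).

p(n) = n^3 + 3n^2 - 4n + 1

Write p(n) = an^3 + bn^2 + cn + d. Substituting each data point gives a linear system:
  a + b + c + d = 1
  8a + 4b + 2c + d = 13
  27a + 9b + 3c + d = 43
  125a + 25b + 5c + d = 181
Solving the system yields a = 1, b = 3, c = -4, d = 1.
So p(n) = n^3 + 3n^2 - 4n + 1.
Check: p(5) = 181. ✓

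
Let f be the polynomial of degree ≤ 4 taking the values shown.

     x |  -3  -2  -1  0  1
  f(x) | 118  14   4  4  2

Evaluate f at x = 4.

Using the Lagrange interpolation formula with nodes -3, -2, -1, 0, 1:
  L_0(x) = (x + 2)(x + 1)x(x - 1) / 24
  L_1(x) = (x + 3)(x + 1)x(x - 1) / -6
  L_2(x) = (x + 3)(x + 2)x(x - 1) / 4
  L_3(x) = (x + 3)(x + 2)(x + 1)(x - 1) / -6
  L_4(x) = (x + 3)(x + 2)(x + 1)x / 24
Then f(x) = 118·L_0(x) + 14·L_1(x) + 4·L_2(x) + 4·L_3(x) + 2·L_4(x).
Expanding and collecting terms gives f(x) = 3x^4 + 4x^3 - 4x^2 - 5x + 4.
Evaluating at x = 4: f(4) = 944.

944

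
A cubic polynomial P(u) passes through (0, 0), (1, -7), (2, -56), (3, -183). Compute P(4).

Forward differences of the values at u = 0, 1, 2, 3:
  P  : 0  -7  -56  -183
  Δ  : -7  -49  -127
  Δ^2: -42  -78
  Δ^3: -36
The third differences are constant, confirming degree 3.
Interpolating (Newton forward form) and evaluating at u = 4 gives P(4) = -424.

-424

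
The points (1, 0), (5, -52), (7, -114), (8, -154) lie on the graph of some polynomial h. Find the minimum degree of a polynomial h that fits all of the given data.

2

Divided differences on the nodes 1, 5, 7, 8:
  order 0: 0  -52  -114  -154
  order 1: -13  -31  -40
  order 2: -3  -3
  order 3: 0
The order-2 divided differences are all -3 (nonzero) and every higher order vanishes, so the data lies on a polynomial of degree exactly 2.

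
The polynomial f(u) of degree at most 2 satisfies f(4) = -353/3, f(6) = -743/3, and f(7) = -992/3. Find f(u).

f(u) = -6u^2 - 5u - 5/3

Write f(u) = au^2 + bu + c. Substituting each data point gives a linear system:
  16a + 4b + c = -353/3
  36a + 6b + c = -743/3
  49a + 7b + c = -992/3
Solving the system yields a = -6, b = -5, c = -5/3.
So f(u) = -6u² - 5u - 5/3.
Check: f(4) = -353/3. ✓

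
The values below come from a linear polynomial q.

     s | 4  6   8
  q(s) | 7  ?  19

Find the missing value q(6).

The 2 known points determine the degree-1 polynomial uniquely.
Write q(s) = as + b. Substituting each data point gives a linear system:
  4a + b = 7
  8a + b = 19
Solving the system yields a = 3, b = -5.
So q(s) = 3s - 5.
Then q(6) = 13.

13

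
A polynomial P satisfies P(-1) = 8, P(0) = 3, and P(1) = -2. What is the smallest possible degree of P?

1

Forward differences of the values at u = -1, 0, 1:
  P  : 8  3  -2
  Δ  : -5  -5
  Δ^2: 0
The first differences are constant (-5) and nonzero, while all higher differences vanish, so the minimal degree is 1.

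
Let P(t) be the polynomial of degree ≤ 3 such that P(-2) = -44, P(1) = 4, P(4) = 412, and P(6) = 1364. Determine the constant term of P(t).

Write P(t) = at^3 + bt^2 + ct + d. Substituting each data point gives a linear system:
  -8a + 4b - 2c + d = -44
  a + b + c + d = 4
  64a + 16b + 4c + d = 412
  216a + 36b + 6c + d = 1364
Solving the system yields a = 6, b = 2, c = 0, d = -4.
So P(t) = 6t³ + 2t² - 4.
The constant term is -4.

-4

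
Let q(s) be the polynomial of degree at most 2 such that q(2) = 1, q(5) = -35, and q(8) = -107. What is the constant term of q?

Write q(s) = as^2 + bs + c. Substituting each data point gives a linear system:
  4a + 2b + c = 1
  25a + 5b + c = -35
  64a + 8b + c = -107
Solving the system yields a = -2, b = 2, c = 5.
So q(s) = -2s^2 + 2s + 5.
The constant term is 5.

5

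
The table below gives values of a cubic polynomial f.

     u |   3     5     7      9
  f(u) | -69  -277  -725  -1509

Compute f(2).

Write f(u) = au^3 + bu^2 + cu + d. Substituting each data point gives a linear system:
  27a + 9b + 3c + d = -69
  125a + 25b + 5c + d = -277
  343a + 49b + 7c + d = -725
  729a + 81b + 9c + d = -1509
Solving the system yields a = -2, b = 0, c = -6, d = 3.
So f(u) = -2u^3 - 6u + 3.
Then f(2) = -25.

-25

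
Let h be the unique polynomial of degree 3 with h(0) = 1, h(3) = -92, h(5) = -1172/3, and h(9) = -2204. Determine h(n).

h(n) = -3n^3 + (1/3)n^2 - 5n + 1

Using the Lagrange interpolation formula with nodes 0, 3, 5, 9:
  L_0(n) = (n - 3)(n - 5)(n - 9) / -135
  L_1(n) = n(n - 5)(n - 9) / 36
  L_2(n) = n(n - 3)(n - 9) / -40
  L_3(n) = n(n - 3)(n - 5) / 216
Then h(n) = 1·L_0(n) - 92·L_1(n) - 1172/3·L_2(n) - 2204·L_3(n).
Expanding and collecting terms gives h(n) = -3n^3 + (1/3)n^2 - 5n + 1.
Check: h(9) = -2204. ✓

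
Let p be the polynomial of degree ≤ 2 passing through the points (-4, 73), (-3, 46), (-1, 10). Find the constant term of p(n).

Write p(n) = an^2 + bn + c. Substituting each data point gives a linear system:
  16a - 4b + c = 73
  9a - 3b + c = 46
  a - b + c = 10
Solving the system yields a = 3, b = -6, c = 1.
So p(n) = 3n^2 - 6n + 1.
The constant term is 1.

1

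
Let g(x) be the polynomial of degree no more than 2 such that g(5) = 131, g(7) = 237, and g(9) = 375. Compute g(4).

Using the Lagrange interpolation formula with nodes 5, 7, 9:
  L_0(x) = (x - 7)(x - 9) / 8
  L_1(x) = (x - 5)(x - 9) / -4
  L_2(x) = (x - 5)(x - 7) / 8
Then g(x) = 131·L_0(x) + 237·L_1(x) + 375·L_2(x).
Expanding and collecting terms gives g(x) = 4x² + 5x + 6.
Evaluating at x = 4: g(4) = 90.

90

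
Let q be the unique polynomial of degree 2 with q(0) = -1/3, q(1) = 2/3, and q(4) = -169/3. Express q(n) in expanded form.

q(n) = -5n^2 + 6n - 1/3

Using the Lagrange interpolation formula with nodes 0, 1, 4:
  L_0(n) = (n - 1)(n - 4) / 4
  L_1(n) = n(n - 4) / -3
  L_2(n) = n(n - 1) / 12
Then q(n) = -1/3·L_0(n) + 2/3·L_1(n) - 169/3·L_2(n).
Expanding and collecting terms gives q(n) = -5n² + 6n - 1/3.
Check: q(4) = -169/3. ✓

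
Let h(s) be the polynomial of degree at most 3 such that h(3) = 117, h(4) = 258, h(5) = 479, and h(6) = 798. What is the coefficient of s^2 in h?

Write h(s) = as^3 + bs^2 + cs + d. Substituting each data point gives a linear system:
  27a + 9b + 3c + d = 117
  64a + 16b + 4c + d = 258
  125a + 25b + 5c + d = 479
  216a + 36b + 6c + d = 798
Solving the system yields a = 3, b = 4, c = 2, d = -6.
So h(s) = 3s^3 + 4s^2 + 2s - 6.
The coefficient of s^2 is 4.

4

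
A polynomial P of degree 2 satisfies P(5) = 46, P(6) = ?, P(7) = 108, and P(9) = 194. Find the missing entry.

74

The 3 known points determine the degree-2 polynomial uniquely.
Write P(x) = ax^2 + bx + c. Substituting each data point gives a linear system:
  25a + 5b + c = 46
  49a + 7b + c = 108
  81a + 9b + c = 194
Solving the system yields a = 3, b = -5, c = -4.
So P(x) = 3x^2 - 5x - 4.
Then P(6) = 74.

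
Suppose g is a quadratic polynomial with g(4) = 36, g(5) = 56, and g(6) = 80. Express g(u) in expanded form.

g(u) = 2u^2 + 2u - 4

Write g(u) = au^2 + bu + c. Substituting each data point gives a linear system:
  16a + 4b + c = 36
  25a + 5b + c = 56
  36a + 6b + c = 80
Solving the system yields a = 2, b = 2, c = -4.
So g(u) = 2u^2 + 2u - 4.
Check: g(5) = 56. ✓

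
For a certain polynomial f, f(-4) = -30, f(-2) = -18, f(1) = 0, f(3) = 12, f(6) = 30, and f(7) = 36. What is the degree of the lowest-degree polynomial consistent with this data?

1

Divided differences on the nodes -4, -2, 1, 3, 6, 7:
  order 0: -30  -18  0  12  30  36
  order 1: 6  6  6  6  6
  order 2: 0  0  0  0
  order 3: 0  0  0
  order 4: 0  0
  order 5: 0
The order-1 divided differences are all 6 (nonzero) and every higher order vanishes, so the data lies on a polynomial of degree exactly 1.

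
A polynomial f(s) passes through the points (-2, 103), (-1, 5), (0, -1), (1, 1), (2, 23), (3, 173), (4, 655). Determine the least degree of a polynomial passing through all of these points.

Forward differences of the values at s = -2, -1, 0, 1, 2, 3, 4:
  f  : 103  5  -1  1  23  173  655
  Δ  : -98  -6  2  22  150  482
  Δ^2: 92  8  20  128  332
  Δ^3: -84  12  108  204
  Δ^4: 96  96  96
  Δ^5: 0  0
  Δ^6: 0
The fourth differences are constant (96) and nonzero, while all higher differences vanish, so the minimal degree is 4.

4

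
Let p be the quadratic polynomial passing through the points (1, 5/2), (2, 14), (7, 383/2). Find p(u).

Using the Lagrange interpolation formula with nodes 1, 2, 7:
  L_0(u) = (u - 2)(u - 7) / 6
  L_1(u) = (u - 1)(u - 7) / -5
  L_2(u) = (u - 1)(u - 2) / 30
Then p(u) = 5/2·L_0(u) + 14·L_1(u) + 383/2·L_2(u).
Expanding and collecting terms gives p(u) = 4u^2 - (1/2)u - 1.
Check: p(7) = 383/2. ✓

p(u) = 4u^2 - (1/2)u - 1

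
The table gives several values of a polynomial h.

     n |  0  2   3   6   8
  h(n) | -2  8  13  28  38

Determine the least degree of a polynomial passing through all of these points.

1

Divided differences on the nodes 0, 2, 3, 6, 8:
  order 0: -2  8  13  28  38
  order 1: 5  5  5  5
  order 2: 0  0  0
  order 3: 0  0
  order 4: 0
The order-1 divided differences are all 5 (nonzero) and every higher order vanishes, so the data lies on a polynomial of degree exactly 1.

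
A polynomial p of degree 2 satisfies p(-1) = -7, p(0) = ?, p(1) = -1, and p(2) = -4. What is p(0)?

The 3 known points determine the degree-2 polynomial uniquely.
Write p(x) = ax^2 + bx + c. Substituting each data point gives a linear system:
  a - b + c = -7
  a + b + c = -1
  4a + 2b + c = -4
Solving the system yields a = -2, b = 3, c = -2.
So p(x) = -2x^2 + 3x - 2.
Then p(0) = -2.

-2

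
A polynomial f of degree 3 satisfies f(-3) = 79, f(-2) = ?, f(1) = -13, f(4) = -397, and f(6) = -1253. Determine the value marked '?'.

The 4 known points determine the degree-3 polynomial uniquely.
Write f(n) = an^3 + bn^2 + cn + d. Substituting each data point gives a linear system:
  -27a + 9b - 3c + d = 79
  a + b + c + d = -13
  64a + 16b + 4c + d = -397
  216a + 36b + 6c + d = -1253
Solving the system yields a = -5, b = -5, c = 2, d = -5.
So f(n) = -5n³ - 5n² + 2n - 5.
Then f(-2) = 11.

11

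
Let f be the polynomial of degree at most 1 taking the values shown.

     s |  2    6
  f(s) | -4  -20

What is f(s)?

Write f(s) = as + b. Substituting each data point gives a linear system:
  2a + b = -4
  6a + b = -20
Solving the system yields a = -4, b = 4.
So f(s) = -4s + 4.
Check: f(6) = -20. ✓

f(s) = -4s + 4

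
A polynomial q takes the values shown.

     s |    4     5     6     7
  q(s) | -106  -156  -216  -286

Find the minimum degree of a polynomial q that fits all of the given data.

2

Forward differences of the values at s = 4, 5, 6, 7:
  q  : -106  -156  -216  -286
  Δ  : -50  -60  -70
  Δ^2: -10  -10
  Δ^3: 0
The second differences are constant (-10) and nonzero, while all higher differences vanish, so the minimal degree is 2.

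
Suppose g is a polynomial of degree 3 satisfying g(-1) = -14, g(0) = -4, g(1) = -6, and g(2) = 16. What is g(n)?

Using the Lagrange interpolation formula with nodes -1, 0, 1, 2:
  L_0(n) = n(n - 1)(n - 2) / -6
  L_1(n) = (n + 1)(n - 1)(n - 2) / 2
  L_2(n) = (n + 1)n(n - 2) / -2
  L_3(n) = (n + 1)n(n - 1) / 6
Then g(n) = -14·L_0(n) - 4·L_1(n) - 6·L_2(n) + 16·L_3(n).
Expanding and collecting terms gives g(n) = 6n³ - 6n² - 2n - 4.
Check: g(0) = -4. ✓

g(n) = 6n^3 - 6n^2 - 2n - 4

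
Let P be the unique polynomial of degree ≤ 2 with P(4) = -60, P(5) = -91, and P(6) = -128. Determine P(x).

Write P(x) = ax^2 + bx + c. Substituting each data point gives a linear system:
  16a + 4b + c = -60
  25a + 5b + c = -91
  36a + 6b + c = -128
Solving the system yields a = -3, b = -4, c = 4.
So P(x) = -3x^2 - 4x + 4.
Check: P(5) = -91. ✓

P(x) = -3x^2 - 4x + 4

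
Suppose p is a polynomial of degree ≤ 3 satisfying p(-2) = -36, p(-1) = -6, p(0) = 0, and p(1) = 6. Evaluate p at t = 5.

510

Write p(t) = at^3 + bt^2 + ct + d. Substituting each data point gives a linear system:
  -8a + 4b - 2c + d = -36
  -a + b - c + d = -6
  d = 0
  a + b + c + d = 6
Solving the system yields a = 4, b = 0, c = 2, d = 0.
So p(t) = 4t^3 + 2t.
Then p(5) = 510.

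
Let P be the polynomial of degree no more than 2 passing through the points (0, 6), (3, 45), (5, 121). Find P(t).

P(t) = 5t^2 - 2t + 6

Using the Lagrange interpolation formula with nodes 0, 3, 5:
  L_0(t) = (t - 3)(t - 5) / 15
  L_1(t) = t(t - 5) / -6
  L_2(t) = t(t - 3) / 10
Then P(t) = 6·L_0(t) + 45·L_1(t) + 121·L_2(t).
Expanding and collecting terms gives P(t) = 5t² - 2t + 6.
Check: P(0) = 6. ✓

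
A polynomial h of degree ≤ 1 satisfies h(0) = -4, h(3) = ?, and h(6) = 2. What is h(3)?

On equispaced nodes a degree-1 polynomial has vanishing second forward difference, so
  h(0) - 2·h(3) + h(6) = 0.
Substituting the known values and solving for h(3):
  -2·h(3) = 2
  h(3) = -1.

-1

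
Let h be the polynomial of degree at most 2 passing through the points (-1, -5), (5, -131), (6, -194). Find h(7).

Using the Lagrange interpolation formula with nodes -1, 5, 6:
  L_0(s) = (s - 5)(s - 6) / 42
  L_1(s) = (s + 1)(s - 6) / -6
  L_2(s) = (s + 1)(s - 5) / 7
Then h(s) = -5·L_0(s) - 131·L_1(s) - 194·L_2(s).
Expanding and collecting terms gives h(s) = -6s^2 + 3s + 4.
Evaluating at s = 7: h(7) = -269.

-269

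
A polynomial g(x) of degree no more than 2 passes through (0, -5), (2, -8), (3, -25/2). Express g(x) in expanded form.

g(x) = -x^2 + (1/2)x - 5

Using the Lagrange interpolation formula with nodes 0, 2, 3:
  L_0(x) = (x - 2)(x - 3) / 6
  L_1(x) = x(x - 3) / -2
  L_2(x) = x(x - 2) / 3
Then g(x) = -5·L_0(x) - 8·L_1(x) - 25/2·L_2(x).
Expanding and collecting terms gives g(x) = -x^2 + (1/2)x - 5.
Check: g(3) = -25/2. ✓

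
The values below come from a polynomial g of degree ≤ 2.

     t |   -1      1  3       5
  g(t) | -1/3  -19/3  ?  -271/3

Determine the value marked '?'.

-109/3

On equispaced nodes a degree-2 polynomial has vanishing third forward difference, so
  - g(-1) + 3·g(1) - 3·g(3) + g(5) = 0.
Substituting the known values and solving for g(3):
  -3·g(3) = 109
  g(3) = -109/3.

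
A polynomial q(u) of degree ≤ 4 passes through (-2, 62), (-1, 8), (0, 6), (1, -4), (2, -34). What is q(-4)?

806

Write q(u) = au^4 + bu^3 + cu^2 + du + e. Substituting each data point gives a linear system:
  16a - 8b + 4c - 2d + e = 62
  a - b + c - d + e = 8
  e = 6
  a + b + c + d + e = -4
  16a + 8b + 4c + 2d + e = -34
Solving the system yields a = 2, b = -6, c = -6, d = 0, e = 6.
So q(u) = 2u^4 - 6u^3 - 6u^2 + 6.
Then q(-4) = 806.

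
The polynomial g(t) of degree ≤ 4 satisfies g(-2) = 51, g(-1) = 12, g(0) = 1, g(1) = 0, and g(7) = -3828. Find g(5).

Write g(t) = at^4 + bt^3 + ct^2 + dt + e. Substituting each data point gives a linear system:
  16a - 8b + 4c - 2d + e = 51
  a - b + c - d + e = 12
  e = 1
  a + b + c + d + e = 0
  2401a + 343b + 49c + 7d + e = -3828
Solving the system yields a = -1, b = -5, c = 6, d = -1, e = 1.
So g(t) = -t⁴ - 5t³ + 6t² - t + 1.
Then g(5) = -1104.

-1104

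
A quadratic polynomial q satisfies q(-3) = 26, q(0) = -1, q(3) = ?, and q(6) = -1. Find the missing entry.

On equispaced nodes a degree-2 polynomial has vanishing third forward difference, so
  - q(-3) + 3·q(0) - 3·q(3) + q(6) = 0.
Substituting the known values and solving for q(3):
  -3·q(3) = 30
  q(3) = -10.

-10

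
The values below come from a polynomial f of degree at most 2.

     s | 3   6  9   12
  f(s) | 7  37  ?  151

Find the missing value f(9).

85

The 3 known points determine the degree-2 polynomial uniquely.
Write f(s) = as^2 + bs + c. Substituting each data point gives a linear system:
  9a + 3b + c = 7
  36a + 6b + c = 37
  144a + 12b + c = 151
Solving the system yields a = 1, b = 1, c = -5.
So f(s) = s^2 + s - 5.
Then f(9) = 85.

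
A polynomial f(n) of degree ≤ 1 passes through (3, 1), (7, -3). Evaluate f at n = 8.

Using the Lagrange interpolation formula with nodes 3, 7:
  L_0(n) = (n - 7) / -4
  L_1(n) = (n - 3) / 4
Then f(n) = 1·L_0(n) - 3·L_1(n).
Expanding and collecting terms gives f(n) = -n + 4.
Evaluating at n = 8: f(8) = -4.

-4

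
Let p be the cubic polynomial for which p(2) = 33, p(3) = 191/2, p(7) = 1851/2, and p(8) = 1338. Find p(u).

p(u) = 2u^3 + 5u^2 - (1/2)u - 2

Using the Lagrange interpolation formula with nodes 2, 3, 7, 8:
  L_0(u) = (u - 3)(u - 7)(u - 8) / -30
  L_1(u) = (u - 2)(u - 7)(u - 8) / 20
  L_2(u) = (u - 2)(u - 3)(u - 8) / -20
  L_3(u) = (u - 2)(u - 3)(u - 7) / 30
Then p(u) = 33·L_0(u) + 191/2·L_1(u) + 1851/2·L_2(u) + 1338·L_3(u).
Expanding and collecting terms gives p(u) = 2u^3 + 5u^2 - (1/2)u - 2.
Check: p(3) = 191/2. ✓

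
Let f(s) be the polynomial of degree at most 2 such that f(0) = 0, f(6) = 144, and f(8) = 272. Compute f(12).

648

Write f(s) = as^2 + bs + c. Substituting each data point gives a linear system:
  c = 0
  36a + 6b + c = 144
  64a + 8b + c = 272
Solving the system yields a = 5, b = -6, c = 0.
So f(s) = 5s^2 - 6s.
Then f(12) = 648.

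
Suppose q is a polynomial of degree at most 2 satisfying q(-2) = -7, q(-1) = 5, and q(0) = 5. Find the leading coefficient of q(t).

-6

Write q(t) = at^2 + bt + c. Substituting each data point gives a linear system:
  4a - 2b + c = -7
  a - b + c = 5
  c = 5
Solving the system yields a = -6, b = -6, c = 5.
So q(t) = -6t^2 - 6t + 5.
The leading coefficient is -6.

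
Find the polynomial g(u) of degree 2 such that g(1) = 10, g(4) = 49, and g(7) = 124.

Using the Lagrange interpolation formula with nodes 1, 4, 7:
  L_0(u) = (u - 4)(u - 7) / 18
  L_1(u) = (u - 1)(u - 7) / -9
  L_2(u) = (u - 1)(u - 4) / 18
Then g(u) = 10·L_0(u) + 49·L_1(u) + 124·L_2(u).
Expanding and collecting terms gives g(u) = 2u^2 + 3u + 5.
Check: g(7) = 124. ✓

g(u) = 2u^2 + 3u + 5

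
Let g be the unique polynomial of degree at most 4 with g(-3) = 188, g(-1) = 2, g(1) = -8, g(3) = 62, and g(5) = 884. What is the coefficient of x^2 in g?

Write g(x) = ax^4 + bx^3 + cx^2 + dx + e. Substituting each data point gives a linear system:
  81a - 27b + 9c - 3d + e = 188
  a - b + c - d + e = 2
  a + b + c + d + e = -8
  81a + 27b + 9c + 3d + e = 62
  625a + 125b + 25c + 5d + e = 884
Solving the system yields a = 2, b = -2, c = -4, d = -3, e = -1.
So g(x) = 2x⁴ - 2x³ - 4x² - 3x - 1.
The coefficient of x^2 is -4.

-4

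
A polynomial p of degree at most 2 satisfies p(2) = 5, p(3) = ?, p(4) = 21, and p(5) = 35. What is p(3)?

On equispaced nodes a degree-2 polynomial has vanishing third forward difference, so
  - p(2) + 3·p(3) - 3·p(4) + p(5) = 0.
Substituting the known values and solving for p(3):
  3·p(3) = 33
  p(3) = 11.

11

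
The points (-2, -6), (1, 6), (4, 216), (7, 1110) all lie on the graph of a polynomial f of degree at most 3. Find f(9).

Forward differences of the values at t = -2, 1, 4, 7:
  f  : -6  6  216  1110
  Δ  : 12  210  894
  Δ^2: 198  684
  Δ^3: 486
The third differences are constant, confirming degree 3.
Interpolating (Newton forward form) and evaluating at t = 9 gives f(9) = 2326.

2326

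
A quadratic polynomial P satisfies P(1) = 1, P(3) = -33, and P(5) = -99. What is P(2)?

Forward differences of the values at t = 1, 3, 5:
  P  : 1  -33  -99
  Δ  : -34  -66
  Δ^2: -32
The second differences are constant, confirming degree 2.
Interpolating (Newton forward form) and evaluating at t = 2 gives P(2) = -12.

-12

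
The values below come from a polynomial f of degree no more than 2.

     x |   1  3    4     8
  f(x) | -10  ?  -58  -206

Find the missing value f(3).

-36

The 3 known points determine the degree-2 polynomial uniquely.
Write f(x) = ax^2 + bx + c. Substituting each data point gives a linear system:
  a + b + c = -10
  16a + 4b + c = -58
  64a + 8b + c = -206
Solving the system yields a = -3, b = -1, c = -6.
So f(x) = -3x² - x - 6.
Then f(3) = -36.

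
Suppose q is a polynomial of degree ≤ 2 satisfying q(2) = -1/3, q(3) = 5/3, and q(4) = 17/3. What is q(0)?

5/3

Write q(t) = at^2 + bt + c. Substituting each data point gives a linear system:
  4a + 2b + c = -1/3
  9a + 3b + c = 5/3
  16a + 4b + c = 17/3
Solving the system yields a = 1, b = -3, c = 5/3.
So q(t) = t^2 - 3t + 5/3.
Then q(0) = 5/3.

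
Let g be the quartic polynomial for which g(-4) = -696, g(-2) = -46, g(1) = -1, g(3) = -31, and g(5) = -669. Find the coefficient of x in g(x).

Write g(x) = ax^4 + bx^3 + cx^2 + dx + e. Substituting each data point gives a linear system:
  256a - 64b + 16c - 4d + e = -696
  16a - 8b + 4c - 2d + e = -46
  a + b + c + d + e = -1
  81a + 27b + 9c + 3d + e = -31
  625a + 125b + 25c + 5d + e = -669
Solving the system yields a = -2, b = 4, c = 4, d = -3, e = -4.
So g(x) = -2x⁴ + 4x³ + 4x² - 3x - 4.
The coefficient of x is -3.

-3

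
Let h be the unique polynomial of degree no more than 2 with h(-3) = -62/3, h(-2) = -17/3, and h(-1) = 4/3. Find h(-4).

Using the Lagrange interpolation formula with nodes -3, -2, -1:
  L_0(n) = (n + 2)(n + 1) / 2
  L_1(n) = (n + 3)(n + 1) / -1
  L_2(n) = (n + 3)(n + 2) / 2
Then h(n) = -62/3·L_0(n) - 17/3·L_1(n) + 4/3·L_2(n).
Expanding and collecting terms gives h(n) = -4n² - 5n + 1/3.
Evaluating at n = -4: h(-4) = -131/3.

-131/3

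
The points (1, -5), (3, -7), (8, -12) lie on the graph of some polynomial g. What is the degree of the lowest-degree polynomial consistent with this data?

Divided differences on the nodes 1, 3, 8:
  order 0: -5  -7  -12
  order 1: -1  -1
  order 2: 0
The order-1 divided differences are all -1 (nonzero) and every higher order vanishes, so the data lies on a polynomial of degree exactly 1.

1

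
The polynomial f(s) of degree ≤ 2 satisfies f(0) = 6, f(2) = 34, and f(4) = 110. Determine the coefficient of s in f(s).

2

Write f(s) = as^2 + bs + c. Substituting each data point gives a linear system:
  c = 6
  4a + 2b + c = 34
  16a + 4b + c = 110
Solving the system yields a = 6, b = 2, c = 6.
So f(s) = 6s^2 + 2s + 6.
The coefficient of s is 2.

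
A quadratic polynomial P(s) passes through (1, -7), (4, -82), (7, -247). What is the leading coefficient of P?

-5

Write P(s) = as^2 + bs + c. Substituting each data point gives a linear system:
  a + b + c = -7
  16a + 4b + c = -82
  49a + 7b + c = -247
Solving the system yields a = -5, b = 0, c = -2.
So P(s) = -5s^2 - 2.
The leading coefficient is -5.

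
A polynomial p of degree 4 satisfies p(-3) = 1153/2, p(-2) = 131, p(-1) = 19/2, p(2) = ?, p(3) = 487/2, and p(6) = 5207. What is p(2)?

29

The 5 known points determine the degree-4 polynomial uniquely.
Write p(x) = ax^4 + bx^3 + cx^2 + dx + e. Substituting each data point gives a linear system:
  81a - 27b + 9c - 3d + e = 1153/2
  16a - 8b + 4c - 2d + e = 131
  a - b + c - d + e = 19/2
  81a + 27b + 9c + 3d + e = 487/2
  1296a + 216b + 36c + 6d + e = 5207
Solving the system yields a = 5, b = -6, c = 1, d = -3/2, e = -4.
So p(x) = 5x^4 - 6x^3 + x^2 - (3/2)x - 4.
Then p(2) = 29.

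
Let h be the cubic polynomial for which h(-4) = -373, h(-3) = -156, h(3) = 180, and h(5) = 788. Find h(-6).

Using the Lagrange interpolation formula with nodes -4, -3, 3, 5:
  L_0(u) = (u + 3)(u - 3)(u - 5) / -63
  L_1(u) = (u + 4)(u - 3)(u - 5) / 48
  L_2(u) = (u + 4)(u + 3)(u - 5) / -84
  L_3(u) = (u + 4)(u + 3)(u - 3) / 144
Then h(u) = -373·L_0(u) - 156·L_1(u) + 180·L_2(u) + 788·L_3(u).
Expanding and collecting terms gives h(u) = 6u^3 + u^2 + 2u + 3.
Evaluating at u = -6: h(-6) = -1269.

-1269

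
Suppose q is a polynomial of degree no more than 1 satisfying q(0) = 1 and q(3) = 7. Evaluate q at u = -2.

Write q(u) = au + b. Substituting each data point gives a linear system:
  b = 1
  3a + b = 7
Solving the system yields a = 2, b = 1.
So q(u) = 2u + 1.
Then q(-2) = -3.

-3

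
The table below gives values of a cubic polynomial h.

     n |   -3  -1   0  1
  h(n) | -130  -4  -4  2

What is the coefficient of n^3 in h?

6

Write h(n) = an^3 + bn^2 + cn + d. Substituting each data point gives a linear system:
  -27a + 9b - 3c + d = -130
  -a + b - c + d = -4
  d = -4
  a + b + c + d = 2
Solving the system yields a = 6, b = 3, c = -3, d = -4.
So h(n) = 6n³ + 3n² - 3n - 4.
The leading coefficient is 6.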